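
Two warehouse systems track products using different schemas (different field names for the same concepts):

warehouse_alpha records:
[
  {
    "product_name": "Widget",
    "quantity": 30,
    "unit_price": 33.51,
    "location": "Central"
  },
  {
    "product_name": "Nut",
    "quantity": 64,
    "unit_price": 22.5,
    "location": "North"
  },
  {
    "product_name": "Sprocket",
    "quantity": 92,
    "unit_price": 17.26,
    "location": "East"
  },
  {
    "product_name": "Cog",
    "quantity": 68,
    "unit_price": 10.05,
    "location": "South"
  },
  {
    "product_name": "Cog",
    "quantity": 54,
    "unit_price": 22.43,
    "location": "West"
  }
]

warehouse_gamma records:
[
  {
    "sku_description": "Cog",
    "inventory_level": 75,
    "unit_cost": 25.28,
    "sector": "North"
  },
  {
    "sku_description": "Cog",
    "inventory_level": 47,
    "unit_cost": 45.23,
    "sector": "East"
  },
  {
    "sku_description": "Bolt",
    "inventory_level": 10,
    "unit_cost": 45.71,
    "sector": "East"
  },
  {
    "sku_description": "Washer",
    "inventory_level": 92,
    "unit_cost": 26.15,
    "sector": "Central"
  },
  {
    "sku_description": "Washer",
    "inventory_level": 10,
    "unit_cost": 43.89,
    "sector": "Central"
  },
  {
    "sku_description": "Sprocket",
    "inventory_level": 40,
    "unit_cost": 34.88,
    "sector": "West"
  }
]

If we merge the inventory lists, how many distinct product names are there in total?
6

Schema mapping: "product_name" (warehouse_alpha) = "sku_description" (warehouse_gamma) = product name

Products in warehouse_alpha: ['Cog', 'Nut', 'Sprocket', 'Widget']
Products in warehouse_gamma: ['Bolt', 'Cog', 'Sprocket', 'Washer']

Union (unique products): ['Bolt', 'Cog', 'Nut', 'Sprocket', 'Washer', 'Widget']
Count: 6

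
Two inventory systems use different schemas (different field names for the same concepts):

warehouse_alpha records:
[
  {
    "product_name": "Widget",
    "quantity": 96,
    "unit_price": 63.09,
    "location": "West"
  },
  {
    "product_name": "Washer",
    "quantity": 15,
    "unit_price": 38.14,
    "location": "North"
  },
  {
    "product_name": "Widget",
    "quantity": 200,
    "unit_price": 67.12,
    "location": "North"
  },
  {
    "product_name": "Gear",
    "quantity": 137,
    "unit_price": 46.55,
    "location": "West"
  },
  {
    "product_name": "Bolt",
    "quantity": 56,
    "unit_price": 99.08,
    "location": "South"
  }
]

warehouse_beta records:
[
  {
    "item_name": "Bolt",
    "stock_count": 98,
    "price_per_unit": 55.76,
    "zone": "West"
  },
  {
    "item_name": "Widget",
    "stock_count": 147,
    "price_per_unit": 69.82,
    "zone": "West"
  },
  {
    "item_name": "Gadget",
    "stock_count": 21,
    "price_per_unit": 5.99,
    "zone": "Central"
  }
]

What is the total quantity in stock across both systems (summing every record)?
770

To reconcile these schemas, identify the field holding the quantity in stock in each system:
1. In warehouse_alpha it is "quantity"
2. In warehouse_beta it is "stock_count"

From warehouse_alpha: 96 + 15 + 200 + 137 + 56 = 504
From warehouse_beta: 98 + 147 + 21 = 266

Total: 504 + 266 = 770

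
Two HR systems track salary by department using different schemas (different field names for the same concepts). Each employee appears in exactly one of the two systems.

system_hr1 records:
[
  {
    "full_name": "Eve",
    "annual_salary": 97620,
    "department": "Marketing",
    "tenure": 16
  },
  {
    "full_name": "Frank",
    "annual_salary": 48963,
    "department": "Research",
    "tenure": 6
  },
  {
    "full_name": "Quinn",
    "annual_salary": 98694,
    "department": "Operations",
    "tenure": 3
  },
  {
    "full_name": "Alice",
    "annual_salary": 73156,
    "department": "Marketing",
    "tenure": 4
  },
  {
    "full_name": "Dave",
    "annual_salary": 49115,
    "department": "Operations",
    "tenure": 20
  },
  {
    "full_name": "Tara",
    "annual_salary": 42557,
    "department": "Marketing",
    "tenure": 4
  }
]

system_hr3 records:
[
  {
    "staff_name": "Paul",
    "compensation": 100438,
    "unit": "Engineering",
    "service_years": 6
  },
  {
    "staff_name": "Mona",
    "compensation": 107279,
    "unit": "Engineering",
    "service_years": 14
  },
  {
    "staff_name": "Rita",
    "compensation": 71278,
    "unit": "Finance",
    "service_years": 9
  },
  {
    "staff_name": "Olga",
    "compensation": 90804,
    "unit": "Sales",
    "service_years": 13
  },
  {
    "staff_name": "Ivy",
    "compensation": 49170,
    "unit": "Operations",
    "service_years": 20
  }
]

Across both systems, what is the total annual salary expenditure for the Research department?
48963

Schema mappings:
- "department" (system_hr1) = "unit" (system_hr3) = department
- "annual_salary" (system_hr1) = "compensation" (system_hr3) = salary

Research salaries from system_hr1: 48963
Research salaries from system_hr3: 0

Total: 48963 + 0 = 48963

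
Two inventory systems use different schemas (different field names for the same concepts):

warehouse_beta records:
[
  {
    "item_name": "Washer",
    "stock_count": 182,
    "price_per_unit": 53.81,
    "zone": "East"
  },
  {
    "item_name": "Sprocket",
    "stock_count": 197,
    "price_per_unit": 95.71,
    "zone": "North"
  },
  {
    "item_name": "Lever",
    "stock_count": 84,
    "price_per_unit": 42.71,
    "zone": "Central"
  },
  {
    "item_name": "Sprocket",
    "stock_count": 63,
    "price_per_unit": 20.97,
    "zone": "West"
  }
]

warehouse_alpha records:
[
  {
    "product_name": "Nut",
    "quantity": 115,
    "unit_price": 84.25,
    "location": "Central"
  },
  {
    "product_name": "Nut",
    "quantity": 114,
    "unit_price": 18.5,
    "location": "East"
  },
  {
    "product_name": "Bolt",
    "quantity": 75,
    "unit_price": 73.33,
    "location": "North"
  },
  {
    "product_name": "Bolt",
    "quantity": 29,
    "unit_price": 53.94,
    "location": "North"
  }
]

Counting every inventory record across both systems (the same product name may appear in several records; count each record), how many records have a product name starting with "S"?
2

Schema mapping: "item_name" (warehouse_beta) = "product_name" (warehouse_alpha) = product name

Records with product name starting with "S" in warehouse_beta: 2
Records with product name starting with "S" in warehouse_alpha: 0

Total: 2 + 0 = 2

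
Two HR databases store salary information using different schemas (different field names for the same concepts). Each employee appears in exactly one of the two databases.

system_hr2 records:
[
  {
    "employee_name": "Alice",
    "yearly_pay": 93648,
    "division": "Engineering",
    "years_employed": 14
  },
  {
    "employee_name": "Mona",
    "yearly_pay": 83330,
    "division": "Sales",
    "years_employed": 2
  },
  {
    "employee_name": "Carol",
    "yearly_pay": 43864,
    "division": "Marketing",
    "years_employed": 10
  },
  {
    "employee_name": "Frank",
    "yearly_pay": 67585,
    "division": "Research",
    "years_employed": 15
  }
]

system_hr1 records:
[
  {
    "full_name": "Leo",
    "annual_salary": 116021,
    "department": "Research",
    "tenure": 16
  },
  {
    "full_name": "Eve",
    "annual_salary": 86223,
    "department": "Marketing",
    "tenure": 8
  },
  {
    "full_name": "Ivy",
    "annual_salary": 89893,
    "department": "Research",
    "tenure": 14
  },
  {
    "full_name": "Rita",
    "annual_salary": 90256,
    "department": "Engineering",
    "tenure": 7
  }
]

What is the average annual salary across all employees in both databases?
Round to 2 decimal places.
83852.50

Schema mapping: "yearly_pay" (system_hr2) = "annual_salary" (system_hr1) = annual salary

All salaries: [93648, 83330, 43864, 67585, 116021, 86223, 89893, 90256]
Sum: 670820
Count: 8
Average: 670820 / 8 = 83852.50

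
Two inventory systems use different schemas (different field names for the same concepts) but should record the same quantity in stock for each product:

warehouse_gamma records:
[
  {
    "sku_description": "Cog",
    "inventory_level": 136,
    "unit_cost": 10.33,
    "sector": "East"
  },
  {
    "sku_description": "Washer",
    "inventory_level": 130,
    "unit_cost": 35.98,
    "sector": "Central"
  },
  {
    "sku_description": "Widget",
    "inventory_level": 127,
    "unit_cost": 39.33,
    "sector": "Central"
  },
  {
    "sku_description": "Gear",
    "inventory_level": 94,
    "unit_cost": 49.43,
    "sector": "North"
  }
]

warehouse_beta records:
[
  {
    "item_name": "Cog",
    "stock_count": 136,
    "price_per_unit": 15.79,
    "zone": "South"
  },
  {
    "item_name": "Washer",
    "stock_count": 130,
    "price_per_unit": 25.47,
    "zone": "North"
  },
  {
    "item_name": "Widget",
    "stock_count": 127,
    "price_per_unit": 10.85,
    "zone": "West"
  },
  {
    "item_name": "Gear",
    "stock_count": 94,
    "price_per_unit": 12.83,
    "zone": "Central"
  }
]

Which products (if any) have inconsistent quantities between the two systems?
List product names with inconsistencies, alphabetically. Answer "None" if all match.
None

Schema mappings:
- "sku_description" (warehouse_gamma) = "item_name" (warehouse_beta) = product name
- "inventory_level" (warehouse_gamma) = "stock_count" (warehouse_beta) = quantity

Comparison:
  Cog: 136 vs 136 - MATCH
  Washer: 130 vs 130 - MATCH
  Widget: 127 vs 127 - MATCH
  Gear: 94 vs 94 - MATCH

Products with inconsistencies: None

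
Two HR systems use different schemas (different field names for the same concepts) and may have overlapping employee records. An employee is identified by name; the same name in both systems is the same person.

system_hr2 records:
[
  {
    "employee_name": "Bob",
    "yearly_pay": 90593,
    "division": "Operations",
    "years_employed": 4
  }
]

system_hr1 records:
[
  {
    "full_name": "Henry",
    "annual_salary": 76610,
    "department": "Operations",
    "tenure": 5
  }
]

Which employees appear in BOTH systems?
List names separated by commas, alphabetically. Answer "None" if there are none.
None

Schema mapping: "employee_name" (system_hr2) = "full_name" (system_hr1) = employee name

Names in system_hr2: ['Bob']
Names in system_hr1: ['Henry']

Intersection: None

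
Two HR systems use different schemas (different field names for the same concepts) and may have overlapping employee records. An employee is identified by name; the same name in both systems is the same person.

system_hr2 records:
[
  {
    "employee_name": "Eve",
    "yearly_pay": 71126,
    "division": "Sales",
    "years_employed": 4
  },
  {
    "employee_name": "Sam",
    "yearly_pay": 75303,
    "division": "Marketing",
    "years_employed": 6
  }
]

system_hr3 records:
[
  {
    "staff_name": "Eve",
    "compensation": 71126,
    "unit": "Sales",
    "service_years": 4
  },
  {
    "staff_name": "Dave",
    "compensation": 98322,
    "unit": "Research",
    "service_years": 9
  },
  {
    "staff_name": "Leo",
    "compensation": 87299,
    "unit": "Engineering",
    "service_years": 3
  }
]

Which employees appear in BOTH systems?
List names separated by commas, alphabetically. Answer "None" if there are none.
Eve

Schema mapping: "employee_name" (system_hr2) = "staff_name" (system_hr3) = employee name

Names in system_hr2: ['Eve', 'Sam']
Names in system_hr3: ['Dave', 'Eve', 'Leo']

Intersection: ['Eve']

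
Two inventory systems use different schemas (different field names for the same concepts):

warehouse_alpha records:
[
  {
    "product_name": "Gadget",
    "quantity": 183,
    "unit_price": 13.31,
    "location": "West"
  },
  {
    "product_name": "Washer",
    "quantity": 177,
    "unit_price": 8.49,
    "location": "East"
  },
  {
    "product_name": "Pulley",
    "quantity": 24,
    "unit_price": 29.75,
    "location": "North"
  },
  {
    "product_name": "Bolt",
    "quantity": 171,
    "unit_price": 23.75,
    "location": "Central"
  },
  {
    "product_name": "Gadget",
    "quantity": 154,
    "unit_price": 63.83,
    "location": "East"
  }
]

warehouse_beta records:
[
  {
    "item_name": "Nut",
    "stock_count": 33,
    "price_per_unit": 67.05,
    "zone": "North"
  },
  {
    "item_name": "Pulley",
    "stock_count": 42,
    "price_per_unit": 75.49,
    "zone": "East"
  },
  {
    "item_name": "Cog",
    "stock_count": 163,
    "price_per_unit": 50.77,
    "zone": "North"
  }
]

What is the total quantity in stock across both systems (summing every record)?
947

To reconcile these schemas, identify the field holding the quantity in stock in each system:
1. In warehouse_alpha it is "quantity"
2. In warehouse_beta it is "stock_count"

From warehouse_alpha: 183 + 177 + 24 + 171 + 154 = 709
From warehouse_beta: 33 + 42 + 163 = 238

Total: 709 + 238 = 947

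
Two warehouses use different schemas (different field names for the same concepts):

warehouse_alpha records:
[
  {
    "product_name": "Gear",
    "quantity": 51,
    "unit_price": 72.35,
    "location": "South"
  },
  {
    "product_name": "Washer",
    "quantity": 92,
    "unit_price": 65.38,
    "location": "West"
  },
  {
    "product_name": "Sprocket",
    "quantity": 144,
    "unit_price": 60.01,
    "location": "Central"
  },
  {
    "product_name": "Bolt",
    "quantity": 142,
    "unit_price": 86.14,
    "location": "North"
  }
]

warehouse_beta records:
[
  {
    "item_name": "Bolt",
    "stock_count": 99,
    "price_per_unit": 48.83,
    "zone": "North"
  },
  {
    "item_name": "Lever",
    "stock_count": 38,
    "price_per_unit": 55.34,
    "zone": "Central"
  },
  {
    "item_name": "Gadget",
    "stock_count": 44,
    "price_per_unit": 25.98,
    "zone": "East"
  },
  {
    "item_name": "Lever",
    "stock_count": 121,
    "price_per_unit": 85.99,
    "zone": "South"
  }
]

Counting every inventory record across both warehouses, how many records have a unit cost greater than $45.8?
7

Schema mapping: "unit_price" (warehouse_alpha) = "price_per_unit" (warehouse_beta) = unit cost

Records > $45.8 in warehouse_alpha: 4
Records > $45.8 in warehouse_beta: 3

Total count: 4 + 3 = 7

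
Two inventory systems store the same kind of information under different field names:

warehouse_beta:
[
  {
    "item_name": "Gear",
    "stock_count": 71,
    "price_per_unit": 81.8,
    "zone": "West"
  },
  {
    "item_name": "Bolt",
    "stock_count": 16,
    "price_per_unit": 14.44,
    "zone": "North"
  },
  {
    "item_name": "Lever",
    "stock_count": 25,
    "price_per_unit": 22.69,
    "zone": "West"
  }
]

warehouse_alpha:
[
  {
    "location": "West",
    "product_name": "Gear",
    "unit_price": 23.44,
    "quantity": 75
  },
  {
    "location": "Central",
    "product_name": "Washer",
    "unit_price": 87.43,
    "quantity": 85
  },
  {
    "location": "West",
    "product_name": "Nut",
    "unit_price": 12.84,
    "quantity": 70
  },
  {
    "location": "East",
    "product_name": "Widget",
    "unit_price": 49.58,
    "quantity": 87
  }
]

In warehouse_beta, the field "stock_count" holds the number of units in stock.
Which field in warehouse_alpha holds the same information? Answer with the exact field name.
quantity

In warehouse_beta, "stock_count" holds the number of units in stock.
The fields in warehouse_alpha are: "location", "product_name", "unit_price", "quantity".
"quantity" is the match: the name refers to the same concept and its values are whole-number counts (e.g. 75, 85).
The other fields ("location", "product_name", "unit_price") hold different kinds of data.

So "stock_count" in warehouse_beta corresponds to "quantity" in warehouse_alpha.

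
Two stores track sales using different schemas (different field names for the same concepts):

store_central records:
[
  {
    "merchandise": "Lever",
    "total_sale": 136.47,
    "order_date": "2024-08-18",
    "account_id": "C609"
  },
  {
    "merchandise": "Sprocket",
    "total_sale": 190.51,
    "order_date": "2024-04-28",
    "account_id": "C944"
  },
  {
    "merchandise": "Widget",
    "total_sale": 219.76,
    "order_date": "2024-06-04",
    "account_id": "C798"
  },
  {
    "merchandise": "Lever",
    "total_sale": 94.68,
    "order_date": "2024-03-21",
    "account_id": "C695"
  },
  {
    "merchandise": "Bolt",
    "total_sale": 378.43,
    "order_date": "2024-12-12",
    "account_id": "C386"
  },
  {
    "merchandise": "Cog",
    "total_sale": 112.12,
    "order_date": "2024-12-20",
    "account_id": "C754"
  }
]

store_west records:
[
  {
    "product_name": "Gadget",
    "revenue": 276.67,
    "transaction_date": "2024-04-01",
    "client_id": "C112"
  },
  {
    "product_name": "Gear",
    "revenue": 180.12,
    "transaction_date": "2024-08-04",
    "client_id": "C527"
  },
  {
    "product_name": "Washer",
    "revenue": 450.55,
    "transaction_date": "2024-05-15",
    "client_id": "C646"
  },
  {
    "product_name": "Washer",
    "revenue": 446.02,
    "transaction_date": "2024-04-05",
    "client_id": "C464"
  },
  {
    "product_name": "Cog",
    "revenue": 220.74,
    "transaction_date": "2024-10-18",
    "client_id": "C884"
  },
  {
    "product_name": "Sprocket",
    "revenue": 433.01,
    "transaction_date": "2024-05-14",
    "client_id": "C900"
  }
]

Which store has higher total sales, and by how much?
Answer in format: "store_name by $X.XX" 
store_west by $875.14

Schema mapping: "total_sale" (store_central) = "revenue" (store_west) = sale amount

Total for store_central: 1131.97
Total for store_west: 2007.11

Difference: |1131.97 - 2007.11| = 875.14
store_west has higher sales by $875.14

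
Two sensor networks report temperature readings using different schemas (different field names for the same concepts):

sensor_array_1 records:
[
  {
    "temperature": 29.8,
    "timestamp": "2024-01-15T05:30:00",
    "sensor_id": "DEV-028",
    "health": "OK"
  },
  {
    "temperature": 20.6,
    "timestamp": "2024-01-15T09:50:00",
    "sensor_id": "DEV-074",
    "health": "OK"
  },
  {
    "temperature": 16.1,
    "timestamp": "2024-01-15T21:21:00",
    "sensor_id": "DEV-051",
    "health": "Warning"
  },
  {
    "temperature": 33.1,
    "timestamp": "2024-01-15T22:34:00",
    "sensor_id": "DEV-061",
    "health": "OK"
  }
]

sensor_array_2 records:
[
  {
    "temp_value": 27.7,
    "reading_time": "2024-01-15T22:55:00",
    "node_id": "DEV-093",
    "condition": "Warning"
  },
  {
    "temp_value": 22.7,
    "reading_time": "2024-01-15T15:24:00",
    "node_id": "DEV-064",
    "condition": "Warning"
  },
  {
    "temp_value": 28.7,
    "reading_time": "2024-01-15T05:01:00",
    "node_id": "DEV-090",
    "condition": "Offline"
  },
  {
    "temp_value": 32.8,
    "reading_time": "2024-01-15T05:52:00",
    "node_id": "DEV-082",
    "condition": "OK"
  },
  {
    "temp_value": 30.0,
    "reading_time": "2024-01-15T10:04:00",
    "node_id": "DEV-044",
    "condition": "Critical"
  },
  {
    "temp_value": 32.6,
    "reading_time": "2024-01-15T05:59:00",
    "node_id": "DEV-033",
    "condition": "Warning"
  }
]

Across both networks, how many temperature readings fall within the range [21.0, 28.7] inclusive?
3

Schema mapping: "temperature" (sensor_array_1) = "temp_value" (sensor_array_2) = temperature

Readings in [21.0, 28.7] from sensor_array_1: 0
Readings in [21.0, 28.7] from sensor_array_2: 3

Total count: 0 + 3 = 3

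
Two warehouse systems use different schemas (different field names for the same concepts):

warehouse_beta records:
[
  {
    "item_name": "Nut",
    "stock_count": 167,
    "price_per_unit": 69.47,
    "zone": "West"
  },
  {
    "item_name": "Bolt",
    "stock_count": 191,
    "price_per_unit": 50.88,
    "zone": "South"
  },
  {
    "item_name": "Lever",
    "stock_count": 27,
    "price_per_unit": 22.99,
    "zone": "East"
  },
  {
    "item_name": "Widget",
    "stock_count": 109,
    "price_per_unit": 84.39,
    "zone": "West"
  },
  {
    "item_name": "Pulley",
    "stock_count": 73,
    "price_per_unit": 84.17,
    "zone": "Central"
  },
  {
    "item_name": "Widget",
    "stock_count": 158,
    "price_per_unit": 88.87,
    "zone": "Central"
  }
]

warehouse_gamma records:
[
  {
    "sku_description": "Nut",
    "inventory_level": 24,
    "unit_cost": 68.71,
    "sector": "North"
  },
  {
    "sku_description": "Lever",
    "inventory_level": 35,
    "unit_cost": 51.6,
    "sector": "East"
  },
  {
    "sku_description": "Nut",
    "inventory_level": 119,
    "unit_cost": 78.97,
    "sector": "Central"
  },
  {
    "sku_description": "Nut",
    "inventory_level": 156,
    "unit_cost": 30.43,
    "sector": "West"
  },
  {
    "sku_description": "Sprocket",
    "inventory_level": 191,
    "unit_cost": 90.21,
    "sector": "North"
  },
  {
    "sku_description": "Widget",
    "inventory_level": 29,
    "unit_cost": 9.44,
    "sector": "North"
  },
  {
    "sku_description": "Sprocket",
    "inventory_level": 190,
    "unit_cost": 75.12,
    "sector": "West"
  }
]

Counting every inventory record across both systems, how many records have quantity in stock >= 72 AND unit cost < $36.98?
1

Schema mappings:
- "stock_count" (warehouse_beta) = "inventory_level" (warehouse_gamma) = quantity
- "price_per_unit" (warehouse_beta) = "unit_cost" (warehouse_gamma) = unit cost

Records meeting both conditions in warehouse_beta: 0
Records meeting both conditions in warehouse_gamma: 1

Total: 0 + 1 = 1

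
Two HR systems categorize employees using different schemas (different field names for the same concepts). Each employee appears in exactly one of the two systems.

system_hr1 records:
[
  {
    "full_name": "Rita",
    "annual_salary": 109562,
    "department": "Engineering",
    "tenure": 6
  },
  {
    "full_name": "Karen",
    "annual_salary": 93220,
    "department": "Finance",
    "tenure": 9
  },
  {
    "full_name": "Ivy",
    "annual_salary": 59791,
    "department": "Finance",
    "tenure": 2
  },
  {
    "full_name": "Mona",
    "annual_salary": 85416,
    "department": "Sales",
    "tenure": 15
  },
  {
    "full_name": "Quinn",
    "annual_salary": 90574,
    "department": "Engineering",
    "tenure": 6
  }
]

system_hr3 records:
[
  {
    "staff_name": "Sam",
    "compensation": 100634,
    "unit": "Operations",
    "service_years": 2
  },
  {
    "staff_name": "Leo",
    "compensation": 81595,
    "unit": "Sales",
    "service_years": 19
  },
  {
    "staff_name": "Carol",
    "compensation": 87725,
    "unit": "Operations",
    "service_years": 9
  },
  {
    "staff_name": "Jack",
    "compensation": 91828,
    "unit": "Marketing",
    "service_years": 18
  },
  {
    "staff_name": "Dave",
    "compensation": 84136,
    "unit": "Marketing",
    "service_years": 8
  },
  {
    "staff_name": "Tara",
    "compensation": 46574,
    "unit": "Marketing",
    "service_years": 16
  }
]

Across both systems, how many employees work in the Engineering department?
2

Schema mapping: "department" (system_hr1) = "unit" (system_hr3) = department

Engineering employees in system_hr1: 2
Engineering employees in system_hr3: 0

Total in Engineering: 2 + 0 = 2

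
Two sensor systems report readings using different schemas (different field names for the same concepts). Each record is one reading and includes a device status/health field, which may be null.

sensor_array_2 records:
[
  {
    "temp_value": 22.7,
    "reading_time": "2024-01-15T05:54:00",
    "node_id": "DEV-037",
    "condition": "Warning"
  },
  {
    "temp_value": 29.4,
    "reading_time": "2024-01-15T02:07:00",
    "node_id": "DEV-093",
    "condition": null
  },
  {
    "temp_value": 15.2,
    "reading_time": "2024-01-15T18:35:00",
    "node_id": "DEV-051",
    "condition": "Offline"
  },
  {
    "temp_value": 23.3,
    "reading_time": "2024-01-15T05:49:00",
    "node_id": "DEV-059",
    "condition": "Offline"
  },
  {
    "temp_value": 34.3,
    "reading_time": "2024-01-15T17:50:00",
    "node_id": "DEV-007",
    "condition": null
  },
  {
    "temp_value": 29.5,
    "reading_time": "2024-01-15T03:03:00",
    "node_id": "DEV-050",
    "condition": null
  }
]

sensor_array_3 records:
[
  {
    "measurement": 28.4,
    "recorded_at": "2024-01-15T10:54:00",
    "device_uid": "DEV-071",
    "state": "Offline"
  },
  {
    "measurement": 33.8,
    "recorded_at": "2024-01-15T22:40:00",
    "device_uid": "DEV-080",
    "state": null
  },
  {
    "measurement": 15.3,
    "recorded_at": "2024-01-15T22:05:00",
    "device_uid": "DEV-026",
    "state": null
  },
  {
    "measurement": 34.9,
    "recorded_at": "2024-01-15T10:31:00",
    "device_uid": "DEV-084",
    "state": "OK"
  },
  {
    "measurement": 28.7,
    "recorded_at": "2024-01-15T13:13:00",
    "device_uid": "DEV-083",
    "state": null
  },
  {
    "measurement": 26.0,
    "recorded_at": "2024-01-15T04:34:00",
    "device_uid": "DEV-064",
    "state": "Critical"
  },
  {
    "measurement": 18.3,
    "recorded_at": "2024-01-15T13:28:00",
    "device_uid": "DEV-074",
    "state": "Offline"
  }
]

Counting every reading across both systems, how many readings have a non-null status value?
7

Schema mapping: "condition" (sensor_array_2) = "state" (sensor_array_3) = status

Non-null in sensor_array_2: 3
Non-null in sensor_array_3: 4

Total non-null: 3 + 4 = 7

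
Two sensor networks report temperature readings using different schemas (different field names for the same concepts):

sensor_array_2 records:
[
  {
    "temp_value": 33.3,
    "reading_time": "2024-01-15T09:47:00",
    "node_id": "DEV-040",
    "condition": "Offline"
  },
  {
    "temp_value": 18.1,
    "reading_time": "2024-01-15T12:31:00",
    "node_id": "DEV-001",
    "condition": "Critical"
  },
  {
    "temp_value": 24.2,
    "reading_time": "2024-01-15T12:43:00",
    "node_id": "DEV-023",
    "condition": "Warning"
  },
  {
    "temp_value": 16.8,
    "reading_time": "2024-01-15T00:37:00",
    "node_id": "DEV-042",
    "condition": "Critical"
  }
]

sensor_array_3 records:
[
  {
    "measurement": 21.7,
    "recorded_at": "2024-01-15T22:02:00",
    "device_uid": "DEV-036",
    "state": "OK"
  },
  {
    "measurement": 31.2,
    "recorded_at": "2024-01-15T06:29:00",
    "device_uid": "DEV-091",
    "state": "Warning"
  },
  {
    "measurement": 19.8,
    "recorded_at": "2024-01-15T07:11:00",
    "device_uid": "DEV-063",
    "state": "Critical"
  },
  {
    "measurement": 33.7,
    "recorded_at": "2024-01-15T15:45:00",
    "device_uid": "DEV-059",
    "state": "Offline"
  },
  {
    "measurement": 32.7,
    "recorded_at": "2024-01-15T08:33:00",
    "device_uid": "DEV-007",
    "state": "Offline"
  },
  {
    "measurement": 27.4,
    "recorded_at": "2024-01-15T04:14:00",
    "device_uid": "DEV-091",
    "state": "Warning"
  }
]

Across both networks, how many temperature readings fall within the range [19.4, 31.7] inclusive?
5

Schema mapping: "temp_value" (sensor_array_2) = "measurement" (sensor_array_3) = temperature

Readings in [19.4, 31.7] from sensor_array_2: 1
Readings in [19.4, 31.7] from sensor_array_3: 4

Total count: 1 + 4 = 5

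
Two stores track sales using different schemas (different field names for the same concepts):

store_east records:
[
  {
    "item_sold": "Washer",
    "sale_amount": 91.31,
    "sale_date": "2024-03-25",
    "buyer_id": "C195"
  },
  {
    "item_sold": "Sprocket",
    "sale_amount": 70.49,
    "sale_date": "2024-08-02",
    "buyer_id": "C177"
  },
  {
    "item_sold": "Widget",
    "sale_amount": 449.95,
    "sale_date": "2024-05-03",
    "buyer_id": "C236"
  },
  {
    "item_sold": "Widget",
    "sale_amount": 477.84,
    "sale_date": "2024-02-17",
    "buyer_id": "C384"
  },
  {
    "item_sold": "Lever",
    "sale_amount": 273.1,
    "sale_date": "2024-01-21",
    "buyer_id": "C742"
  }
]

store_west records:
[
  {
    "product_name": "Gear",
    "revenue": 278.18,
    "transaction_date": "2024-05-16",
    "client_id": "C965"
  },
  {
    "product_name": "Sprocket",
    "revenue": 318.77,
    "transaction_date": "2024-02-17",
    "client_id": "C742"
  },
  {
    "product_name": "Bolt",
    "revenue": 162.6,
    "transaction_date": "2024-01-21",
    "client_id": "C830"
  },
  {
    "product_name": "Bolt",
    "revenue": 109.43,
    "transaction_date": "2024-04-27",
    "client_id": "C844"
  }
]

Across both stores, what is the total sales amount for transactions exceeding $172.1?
1797.84

Schema mapping: "sale_amount" (store_east) = "revenue" (store_west) = sale amount

Sum of sales > $172.1 in store_east: 1200.89
Sum of sales > $172.1 in store_west: 596.95

Total: 1200.89 + 596.95 = 1797.84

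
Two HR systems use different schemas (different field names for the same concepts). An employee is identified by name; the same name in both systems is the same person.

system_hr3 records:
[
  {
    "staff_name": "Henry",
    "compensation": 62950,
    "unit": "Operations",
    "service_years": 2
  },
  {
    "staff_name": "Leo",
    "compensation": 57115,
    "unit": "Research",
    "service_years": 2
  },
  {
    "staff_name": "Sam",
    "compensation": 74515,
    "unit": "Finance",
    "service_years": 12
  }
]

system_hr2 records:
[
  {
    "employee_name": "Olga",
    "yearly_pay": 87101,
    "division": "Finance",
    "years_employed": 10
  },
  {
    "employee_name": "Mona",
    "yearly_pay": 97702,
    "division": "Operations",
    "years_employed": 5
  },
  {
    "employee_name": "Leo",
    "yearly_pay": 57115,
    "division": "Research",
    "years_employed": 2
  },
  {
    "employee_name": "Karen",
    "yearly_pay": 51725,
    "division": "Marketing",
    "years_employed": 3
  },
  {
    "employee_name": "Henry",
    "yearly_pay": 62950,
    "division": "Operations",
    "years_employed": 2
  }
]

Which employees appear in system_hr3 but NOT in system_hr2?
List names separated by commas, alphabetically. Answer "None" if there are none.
Sam

Schema mapping: "staff_name" (system_hr3) = "employee_name" (system_hr2) = employee name

Names in system_hr3: ['Henry', 'Leo', 'Sam']
Names in system_hr2: ['Henry', 'Karen', 'Leo', 'Mona', 'Olga']

In system_hr3 but not system_hr2: ['Sam']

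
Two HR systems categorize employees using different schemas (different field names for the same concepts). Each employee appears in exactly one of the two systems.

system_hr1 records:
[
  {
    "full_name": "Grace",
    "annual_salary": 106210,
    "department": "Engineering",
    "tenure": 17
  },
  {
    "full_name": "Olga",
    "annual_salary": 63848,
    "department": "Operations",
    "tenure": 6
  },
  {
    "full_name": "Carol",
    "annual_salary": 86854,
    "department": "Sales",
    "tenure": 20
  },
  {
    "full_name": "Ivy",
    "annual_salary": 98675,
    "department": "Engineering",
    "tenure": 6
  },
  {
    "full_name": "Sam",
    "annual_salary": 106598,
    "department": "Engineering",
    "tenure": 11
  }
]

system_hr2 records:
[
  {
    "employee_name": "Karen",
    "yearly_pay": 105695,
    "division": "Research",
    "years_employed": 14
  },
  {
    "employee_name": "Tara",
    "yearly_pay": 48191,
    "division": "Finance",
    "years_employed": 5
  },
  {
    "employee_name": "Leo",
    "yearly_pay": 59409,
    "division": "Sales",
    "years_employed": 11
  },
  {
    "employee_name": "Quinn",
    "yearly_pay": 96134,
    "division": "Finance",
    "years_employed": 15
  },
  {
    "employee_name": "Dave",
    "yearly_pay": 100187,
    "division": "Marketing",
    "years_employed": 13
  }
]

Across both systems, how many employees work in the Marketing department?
1

Schema mapping: "department" (system_hr1) = "division" (system_hr2) = department

Marketing employees in system_hr1: 0
Marketing employees in system_hr2: 1

Total in Marketing: 0 + 1 = 1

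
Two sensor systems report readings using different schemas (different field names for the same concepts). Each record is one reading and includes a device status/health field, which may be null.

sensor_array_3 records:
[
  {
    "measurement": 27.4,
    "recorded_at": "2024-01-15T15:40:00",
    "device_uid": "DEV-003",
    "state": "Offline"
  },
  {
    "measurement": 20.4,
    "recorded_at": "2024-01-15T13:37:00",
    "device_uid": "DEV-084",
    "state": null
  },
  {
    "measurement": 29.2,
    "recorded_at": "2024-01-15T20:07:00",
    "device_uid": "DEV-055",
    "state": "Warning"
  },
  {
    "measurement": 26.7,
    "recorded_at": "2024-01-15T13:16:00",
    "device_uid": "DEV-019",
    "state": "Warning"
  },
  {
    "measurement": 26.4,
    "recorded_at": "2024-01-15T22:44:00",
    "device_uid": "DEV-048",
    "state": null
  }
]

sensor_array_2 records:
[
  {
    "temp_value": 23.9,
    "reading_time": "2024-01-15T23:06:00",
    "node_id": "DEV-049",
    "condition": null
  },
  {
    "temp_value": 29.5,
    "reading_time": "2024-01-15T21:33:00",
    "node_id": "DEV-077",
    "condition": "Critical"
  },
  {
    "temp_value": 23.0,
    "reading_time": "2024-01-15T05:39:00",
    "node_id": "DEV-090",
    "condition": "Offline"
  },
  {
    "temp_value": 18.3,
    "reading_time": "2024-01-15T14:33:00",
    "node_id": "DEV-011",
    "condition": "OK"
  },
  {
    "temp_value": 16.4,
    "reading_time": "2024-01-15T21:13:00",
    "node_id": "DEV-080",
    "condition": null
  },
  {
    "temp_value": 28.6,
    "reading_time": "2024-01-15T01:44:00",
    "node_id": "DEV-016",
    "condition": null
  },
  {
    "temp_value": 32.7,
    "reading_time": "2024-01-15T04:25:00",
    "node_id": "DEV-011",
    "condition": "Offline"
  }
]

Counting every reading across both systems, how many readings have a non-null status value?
7

Schema mapping: "state" (sensor_array_3) = "condition" (sensor_array_2) = status

Non-null in sensor_array_3: 3
Non-null in sensor_array_2: 4

Total non-null: 3 + 4 = 7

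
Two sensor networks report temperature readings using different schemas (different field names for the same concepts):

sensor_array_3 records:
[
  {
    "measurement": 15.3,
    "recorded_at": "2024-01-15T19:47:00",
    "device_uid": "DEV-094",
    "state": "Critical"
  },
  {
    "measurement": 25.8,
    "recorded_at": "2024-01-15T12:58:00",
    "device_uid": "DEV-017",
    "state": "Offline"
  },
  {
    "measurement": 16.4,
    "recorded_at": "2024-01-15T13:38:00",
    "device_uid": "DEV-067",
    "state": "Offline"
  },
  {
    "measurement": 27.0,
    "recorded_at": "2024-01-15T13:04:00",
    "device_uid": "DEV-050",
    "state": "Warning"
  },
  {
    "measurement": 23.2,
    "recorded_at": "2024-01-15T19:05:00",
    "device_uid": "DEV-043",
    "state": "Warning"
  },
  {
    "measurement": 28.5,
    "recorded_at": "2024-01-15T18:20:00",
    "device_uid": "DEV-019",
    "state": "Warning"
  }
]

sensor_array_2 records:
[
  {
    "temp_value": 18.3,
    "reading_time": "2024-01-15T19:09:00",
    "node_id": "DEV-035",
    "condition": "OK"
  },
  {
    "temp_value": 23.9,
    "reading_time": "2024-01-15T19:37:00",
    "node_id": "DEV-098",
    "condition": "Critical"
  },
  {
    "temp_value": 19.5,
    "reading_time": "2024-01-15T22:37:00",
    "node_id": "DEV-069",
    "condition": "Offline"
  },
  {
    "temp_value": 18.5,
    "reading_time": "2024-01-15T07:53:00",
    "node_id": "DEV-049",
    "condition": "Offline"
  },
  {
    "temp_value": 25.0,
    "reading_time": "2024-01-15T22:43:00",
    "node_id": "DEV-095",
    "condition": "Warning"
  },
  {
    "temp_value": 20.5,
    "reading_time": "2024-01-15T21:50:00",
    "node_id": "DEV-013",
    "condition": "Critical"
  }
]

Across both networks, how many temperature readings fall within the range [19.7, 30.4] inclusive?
7

Schema mapping: "measurement" (sensor_array_3) = "temp_value" (sensor_array_2) = temperature

Readings in [19.7, 30.4] from sensor_array_3: 4
Readings in [19.7, 30.4] from sensor_array_2: 3

Total count: 4 + 3 = 7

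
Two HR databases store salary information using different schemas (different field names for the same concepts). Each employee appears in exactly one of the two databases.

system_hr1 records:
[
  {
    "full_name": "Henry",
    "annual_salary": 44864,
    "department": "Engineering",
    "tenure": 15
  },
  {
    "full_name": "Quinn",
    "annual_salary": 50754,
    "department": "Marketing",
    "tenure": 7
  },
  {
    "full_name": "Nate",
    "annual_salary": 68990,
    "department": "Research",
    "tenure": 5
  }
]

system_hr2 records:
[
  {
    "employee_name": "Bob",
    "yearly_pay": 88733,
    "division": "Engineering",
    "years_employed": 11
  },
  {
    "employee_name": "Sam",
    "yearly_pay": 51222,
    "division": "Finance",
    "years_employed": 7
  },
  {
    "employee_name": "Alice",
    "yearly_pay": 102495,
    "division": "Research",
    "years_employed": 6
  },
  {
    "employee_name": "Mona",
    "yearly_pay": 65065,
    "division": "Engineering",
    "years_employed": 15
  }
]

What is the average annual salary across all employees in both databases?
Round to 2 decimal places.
67446.14

Schema mapping: "annual_salary" (system_hr1) = "yearly_pay" (system_hr2) = annual salary

All salaries: [44864, 50754, 68990, 88733, 51222, 102495, 65065]
Sum: 472123
Count: 7
Average: 472123 / 7 = 67446.14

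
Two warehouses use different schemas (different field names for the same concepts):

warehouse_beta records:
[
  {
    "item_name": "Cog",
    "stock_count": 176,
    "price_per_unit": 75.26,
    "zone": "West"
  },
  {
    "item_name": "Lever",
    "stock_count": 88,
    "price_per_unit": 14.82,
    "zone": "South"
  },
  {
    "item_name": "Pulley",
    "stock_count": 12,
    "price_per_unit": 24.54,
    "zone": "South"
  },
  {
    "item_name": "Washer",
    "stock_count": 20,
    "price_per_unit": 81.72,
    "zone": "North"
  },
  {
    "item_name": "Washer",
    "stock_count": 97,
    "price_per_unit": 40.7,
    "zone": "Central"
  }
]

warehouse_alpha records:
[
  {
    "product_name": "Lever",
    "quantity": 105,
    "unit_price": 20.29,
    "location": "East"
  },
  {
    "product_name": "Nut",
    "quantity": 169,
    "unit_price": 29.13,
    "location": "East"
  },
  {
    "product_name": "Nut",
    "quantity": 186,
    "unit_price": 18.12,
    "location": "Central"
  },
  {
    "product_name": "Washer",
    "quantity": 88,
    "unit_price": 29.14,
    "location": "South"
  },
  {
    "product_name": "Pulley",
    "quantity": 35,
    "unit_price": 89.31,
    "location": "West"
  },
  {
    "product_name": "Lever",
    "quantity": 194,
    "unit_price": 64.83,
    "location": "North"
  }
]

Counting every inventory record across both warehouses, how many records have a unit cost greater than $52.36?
4

Schema mapping: "price_per_unit" (warehouse_beta) = "unit_price" (warehouse_alpha) = unit cost

Records > $52.36 in warehouse_beta: 2
Records > $52.36 in warehouse_alpha: 2

Total count: 2 + 2 = 4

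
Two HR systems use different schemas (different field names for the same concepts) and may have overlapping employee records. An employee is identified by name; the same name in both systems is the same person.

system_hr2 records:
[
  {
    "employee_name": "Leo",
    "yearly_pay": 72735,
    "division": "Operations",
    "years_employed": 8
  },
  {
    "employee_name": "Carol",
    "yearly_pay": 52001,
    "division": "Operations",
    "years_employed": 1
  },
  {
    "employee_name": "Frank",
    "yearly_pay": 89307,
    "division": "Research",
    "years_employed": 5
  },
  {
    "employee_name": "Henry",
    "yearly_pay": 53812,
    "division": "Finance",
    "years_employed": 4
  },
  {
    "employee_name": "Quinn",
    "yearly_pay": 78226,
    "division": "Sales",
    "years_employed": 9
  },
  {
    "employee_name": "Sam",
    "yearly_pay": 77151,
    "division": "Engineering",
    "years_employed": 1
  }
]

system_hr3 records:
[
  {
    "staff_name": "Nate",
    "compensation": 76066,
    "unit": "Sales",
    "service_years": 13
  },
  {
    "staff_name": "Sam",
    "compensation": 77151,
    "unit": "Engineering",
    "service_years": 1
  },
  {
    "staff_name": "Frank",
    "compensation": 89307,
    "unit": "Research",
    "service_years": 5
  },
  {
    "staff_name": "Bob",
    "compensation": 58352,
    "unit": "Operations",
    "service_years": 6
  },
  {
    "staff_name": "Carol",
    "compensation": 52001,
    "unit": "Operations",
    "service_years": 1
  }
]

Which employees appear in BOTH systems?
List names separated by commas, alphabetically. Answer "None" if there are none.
Carol, Frank, Sam

Schema mapping: "employee_name" (system_hr2) = "staff_name" (system_hr3) = employee name

Names in system_hr2: ['Carol', 'Frank', 'Henry', 'Leo', 'Quinn', 'Sam']
Names in system_hr3: ['Bob', 'Carol', 'Frank', 'Nate', 'Sam']

Intersection: ['Carol', 'Frank', 'Sam']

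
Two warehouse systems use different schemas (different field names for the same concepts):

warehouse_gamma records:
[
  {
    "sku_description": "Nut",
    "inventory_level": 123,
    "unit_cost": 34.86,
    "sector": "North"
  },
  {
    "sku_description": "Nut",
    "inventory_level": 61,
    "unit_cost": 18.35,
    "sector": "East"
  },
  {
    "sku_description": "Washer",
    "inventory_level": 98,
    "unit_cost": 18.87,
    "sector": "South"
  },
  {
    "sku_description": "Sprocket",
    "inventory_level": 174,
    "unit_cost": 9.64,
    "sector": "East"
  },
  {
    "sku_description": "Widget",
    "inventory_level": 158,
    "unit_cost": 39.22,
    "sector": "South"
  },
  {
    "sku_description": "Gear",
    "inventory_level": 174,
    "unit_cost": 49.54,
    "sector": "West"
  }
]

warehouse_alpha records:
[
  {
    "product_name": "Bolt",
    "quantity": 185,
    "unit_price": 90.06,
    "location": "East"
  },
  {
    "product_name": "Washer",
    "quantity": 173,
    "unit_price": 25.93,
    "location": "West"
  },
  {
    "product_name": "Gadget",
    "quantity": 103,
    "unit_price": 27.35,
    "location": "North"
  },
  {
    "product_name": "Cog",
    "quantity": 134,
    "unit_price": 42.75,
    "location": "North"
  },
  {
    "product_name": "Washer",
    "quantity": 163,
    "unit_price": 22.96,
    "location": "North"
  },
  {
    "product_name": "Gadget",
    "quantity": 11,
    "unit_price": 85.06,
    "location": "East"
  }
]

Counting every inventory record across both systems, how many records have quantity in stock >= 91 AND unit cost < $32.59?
5

Schema mappings:
- "inventory_level" (warehouse_gamma) = "quantity" (warehouse_alpha) = quantity
- "unit_cost" (warehouse_gamma) = "unit_price" (warehouse_alpha) = unit cost

Records meeting both conditions in warehouse_gamma: 2
Records meeting both conditions in warehouse_alpha: 3

Total: 2 + 3 = 5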